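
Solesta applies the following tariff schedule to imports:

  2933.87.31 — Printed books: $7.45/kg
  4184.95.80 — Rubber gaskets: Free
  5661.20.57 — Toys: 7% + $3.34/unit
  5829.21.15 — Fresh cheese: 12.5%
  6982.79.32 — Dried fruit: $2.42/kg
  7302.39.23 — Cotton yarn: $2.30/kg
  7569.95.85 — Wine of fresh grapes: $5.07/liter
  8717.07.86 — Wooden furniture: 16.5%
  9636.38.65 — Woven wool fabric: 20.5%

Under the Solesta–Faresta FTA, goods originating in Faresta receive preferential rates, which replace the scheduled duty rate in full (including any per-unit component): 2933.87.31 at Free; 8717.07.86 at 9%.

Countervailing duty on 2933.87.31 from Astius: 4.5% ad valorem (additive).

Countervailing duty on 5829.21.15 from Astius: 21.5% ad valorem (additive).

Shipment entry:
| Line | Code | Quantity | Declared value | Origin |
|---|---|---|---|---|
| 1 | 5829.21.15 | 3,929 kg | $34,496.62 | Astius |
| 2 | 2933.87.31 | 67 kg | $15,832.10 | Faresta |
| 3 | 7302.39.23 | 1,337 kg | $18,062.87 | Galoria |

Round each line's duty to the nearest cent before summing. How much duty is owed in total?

Line 1 (5829.21.15, Astius, 3,929 kg, $34,496.62):
Base rate for 5829.21.15 is 12.5%.
Additional duty on 5829.21.15 from Astius: +21.5%. Applied ad valorem rate: 12.5% + 21.5% = 34%.
Duty = $34,496.62 × 34% = $11,728.85.
Line 2 (2933.87.31, Faresta, 67 kg, $15,832.10):
Base rate for 2933.87.31 is $7.45/kg.
Origin Faresta qualifies under the Solesta–Faresta agreement and 2933.87.31 is covered: preferential rate Free applies instead.
The additional-duty order on 2933.87.31 targets Astius, not Faresta; it does not apply.
Duty = $15,832.10 × 0% = $0.00.
Line 3 (7302.39.23, Galoria, 1,337 kg, $18,062.87):
Base rate for 7302.39.23 is $2.30/kg.
Duty = 1,337 × $2.30 = $3,075.10.
Total = $11,728.85 + $0.00 + $3,075.10 = $14,803.95.

$14,803.95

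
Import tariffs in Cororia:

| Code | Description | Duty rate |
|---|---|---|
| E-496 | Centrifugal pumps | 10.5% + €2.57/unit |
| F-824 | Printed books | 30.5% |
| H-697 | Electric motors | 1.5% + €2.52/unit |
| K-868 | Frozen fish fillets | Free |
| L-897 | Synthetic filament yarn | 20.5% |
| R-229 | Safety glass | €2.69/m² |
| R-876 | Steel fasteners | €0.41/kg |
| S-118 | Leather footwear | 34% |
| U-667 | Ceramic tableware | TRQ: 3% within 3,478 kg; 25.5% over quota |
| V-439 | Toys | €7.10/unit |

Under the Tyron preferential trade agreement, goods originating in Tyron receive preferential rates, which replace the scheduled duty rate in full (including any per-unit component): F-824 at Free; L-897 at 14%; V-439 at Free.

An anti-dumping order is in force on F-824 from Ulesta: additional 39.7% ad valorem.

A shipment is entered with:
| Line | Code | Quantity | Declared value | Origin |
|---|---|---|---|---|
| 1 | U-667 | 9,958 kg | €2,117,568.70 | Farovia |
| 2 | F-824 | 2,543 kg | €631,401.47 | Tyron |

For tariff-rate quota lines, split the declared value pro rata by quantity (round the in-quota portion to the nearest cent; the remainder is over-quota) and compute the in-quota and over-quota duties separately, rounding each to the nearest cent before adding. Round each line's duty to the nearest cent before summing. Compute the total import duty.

Line 1 (U-667, Farovia, 9,958 kg, €2,117,568.70):
Code U-667 is under a tariff-rate quota (threshold 3,478 kg). In-quota: 3,478 kg at 3%; over-quota: 6,480 kg at 25.5%.
Pro-rata value split: in-quota = €2,117,568.70 × 3,478/9,958 = €739,596.70; over-quota = €2,117,568.70 − €739,596.70 = €1,377,972.00.
In-quota duty = €739,596.70 × 3% = €22,187.90. Over-quota duty = €1,377,972.00 × 25.5% = €351,382.86.
Line duty = €22,187.90 + €351,382.86 = €373,570.76.
Line 2 (F-824, Tyron, 2,543 kg, €631,401.47):
Base rate for F-824 is 30.5%.
Origin Tyron qualifies under the Cororia–Tyron agreement and F-824 is covered: preferential rate Free applies instead.
The additional-duty order on F-824 targets Ulesta, not Tyron; it does not apply.
Duty = €631,401.47 × 0% = €0.00.
Total = €373,570.76 + €0.00 = €373,570.76.

€373,570.76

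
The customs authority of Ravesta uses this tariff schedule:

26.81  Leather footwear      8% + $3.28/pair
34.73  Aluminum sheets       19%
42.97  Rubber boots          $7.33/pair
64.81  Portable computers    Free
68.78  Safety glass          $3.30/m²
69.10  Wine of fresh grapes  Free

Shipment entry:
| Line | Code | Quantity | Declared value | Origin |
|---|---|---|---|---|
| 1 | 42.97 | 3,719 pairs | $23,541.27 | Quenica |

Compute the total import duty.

Line 1 (42.97, Quenica, 3,719 pairs, $23,541.27):
Base rate for 42.97 is $7.33/pair.
Duty = 3,719 × $7.33 = $27,260.27.

$27,260.27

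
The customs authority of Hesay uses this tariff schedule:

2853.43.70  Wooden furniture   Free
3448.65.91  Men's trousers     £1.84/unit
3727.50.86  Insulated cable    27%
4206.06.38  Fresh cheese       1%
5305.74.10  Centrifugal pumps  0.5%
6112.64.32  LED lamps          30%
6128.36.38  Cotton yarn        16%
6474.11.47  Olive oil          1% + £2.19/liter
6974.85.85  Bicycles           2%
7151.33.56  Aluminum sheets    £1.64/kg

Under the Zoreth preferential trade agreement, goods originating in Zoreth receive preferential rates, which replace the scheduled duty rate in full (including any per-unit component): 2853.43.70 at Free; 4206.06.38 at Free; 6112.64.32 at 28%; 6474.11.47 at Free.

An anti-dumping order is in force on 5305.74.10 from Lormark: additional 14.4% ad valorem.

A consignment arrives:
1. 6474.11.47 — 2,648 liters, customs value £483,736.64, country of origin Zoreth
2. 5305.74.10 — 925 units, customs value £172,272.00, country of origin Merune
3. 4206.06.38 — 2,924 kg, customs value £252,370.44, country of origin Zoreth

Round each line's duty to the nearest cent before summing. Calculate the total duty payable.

£861.36

Line 1 (6474.11.47, Zoreth, 2,648 liters, £483,736.64):
Base rate for 6474.11.47 is 1% + £2.19/liter.
Origin Zoreth qualifies under the Hesay–Zoreth agreement and 6474.11.47 is covered: preferential rate Free applies instead.
Duty = £483,736.64 × 0% = £0.00.
Line 2 (5305.74.10, Merune, 925 units, £172,272.00):
Base rate for 5305.74.10 is 0.5%.
The additional-duty order on 5305.74.10 targets Lormark, not Merune; it does not apply.
Duty = £172,272.00 × 0.5% = £861.36.
Line 3 (4206.06.38, Zoreth, 2,924 kg, £252,370.44):
Base rate for 4206.06.38 is 1%.
Origin Zoreth qualifies under the Hesay–Zoreth agreement and 4206.06.38 is covered: preferential rate Free applies instead.
Duty = £252,370.44 × 0% = £0.00.
Total = £0.00 + £861.36 + £0.00 = £861.36.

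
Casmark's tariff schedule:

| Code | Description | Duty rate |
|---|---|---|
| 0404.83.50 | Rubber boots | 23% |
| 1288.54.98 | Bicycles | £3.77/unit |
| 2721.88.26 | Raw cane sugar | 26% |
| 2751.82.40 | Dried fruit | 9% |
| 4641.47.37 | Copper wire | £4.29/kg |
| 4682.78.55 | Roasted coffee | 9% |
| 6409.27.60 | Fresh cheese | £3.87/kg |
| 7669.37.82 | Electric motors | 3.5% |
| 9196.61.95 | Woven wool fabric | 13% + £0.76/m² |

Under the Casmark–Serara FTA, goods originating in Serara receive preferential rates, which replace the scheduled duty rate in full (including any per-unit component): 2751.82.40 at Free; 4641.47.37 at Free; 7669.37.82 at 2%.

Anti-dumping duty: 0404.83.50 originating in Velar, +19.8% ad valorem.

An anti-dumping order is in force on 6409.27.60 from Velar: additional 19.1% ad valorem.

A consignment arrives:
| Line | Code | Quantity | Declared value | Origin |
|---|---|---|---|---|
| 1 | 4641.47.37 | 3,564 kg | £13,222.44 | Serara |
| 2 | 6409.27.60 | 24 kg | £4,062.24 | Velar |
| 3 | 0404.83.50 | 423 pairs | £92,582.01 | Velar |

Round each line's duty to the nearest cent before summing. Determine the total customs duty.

£40,493.87

Line 1 (4641.47.37, Serara, 3,564 kg, £13,222.44):
Base rate for 4641.47.37 is £4.29/kg.
Origin Serara qualifies under the Casmark–Serara agreement and 4641.47.37 is covered: preferential rate Free applies instead.
Duty = £13,222.44 × 0% = £0.00.
Line 2 (6409.27.60, Velar, 24 kg, £4,062.24):
Base rate for 6409.27.60 is £3.87/kg.
Additional duty on 6409.27.60 from Velar: +19.1% ad valorem. Applied ad valorem rate = 19.1%.
Duty = £4,062.24 × 19.1% + 24 × £3.87 = £868.77.
Line 3 (0404.83.50, Velar, 423 pairs, £92,582.01):
Base rate for 0404.83.50 is 23%.
Additional duty on 0404.83.50 from Velar: +19.8%. Applied ad valorem rate: 23% + 19.8% = 42.8%.
Duty = £92,582.01 × 42.8% = £39,625.10.
Total = £0.00 + £868.77 + £39,625.10 = £40,493.87.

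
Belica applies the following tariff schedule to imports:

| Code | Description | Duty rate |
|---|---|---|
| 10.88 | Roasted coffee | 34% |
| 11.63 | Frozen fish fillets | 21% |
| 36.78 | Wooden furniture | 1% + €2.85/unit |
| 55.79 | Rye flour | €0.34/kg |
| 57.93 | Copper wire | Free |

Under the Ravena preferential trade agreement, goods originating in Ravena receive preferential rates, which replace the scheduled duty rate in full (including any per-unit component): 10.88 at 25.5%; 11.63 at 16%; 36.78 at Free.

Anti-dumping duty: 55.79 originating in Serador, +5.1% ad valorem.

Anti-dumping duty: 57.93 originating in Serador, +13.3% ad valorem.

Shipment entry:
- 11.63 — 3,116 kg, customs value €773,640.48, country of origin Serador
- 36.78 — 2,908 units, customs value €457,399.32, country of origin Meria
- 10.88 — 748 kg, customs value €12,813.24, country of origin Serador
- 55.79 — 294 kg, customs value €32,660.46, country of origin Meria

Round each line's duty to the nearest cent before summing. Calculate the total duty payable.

Line 1 (11.63, Serador, 3,116 kg, €773,640.48):
Base rate for 11.63 is 21%.
11.63 has an FTA preferential rate, but origin Serador is not Ravena; base rate stands.
Duty = €773,640.48 × 21% = €162,464.50.
Line 2 (36.78, Meria, 2,908 units, €457,399.32):
Base rate for 36.78 is 1% + €2.85/unit.
36.78 has an FTA preferential rate, but origin Meria is not Ravena; base rate stands.
Duty = €457,399.32 × 1% + 2,908 × €2.85 = €12,861.79.
Line 3 (10.88, Serador, 748 kg, €12,813.24):
Base rate for 10.88 is 34%.
10.88 has an FTA preferential rate, but origin Serador is not Ravena; base rate stands.
Duty = €12,813.24 × 34% = €4,356.50.
Line 4 (55.79, Meria, 294 kg, €32,660.46):
Base rate for 55.79 is €0.34/kg.
The additional-duty order on 55.79 targets Serador, not Meria; it does not apply.
Duty = 294 × €0.34 = €99.96.
Total = €162,464.50 + €12,861.79 + €4,356.50 + €99.96 = €179,782.75.

€179,782.75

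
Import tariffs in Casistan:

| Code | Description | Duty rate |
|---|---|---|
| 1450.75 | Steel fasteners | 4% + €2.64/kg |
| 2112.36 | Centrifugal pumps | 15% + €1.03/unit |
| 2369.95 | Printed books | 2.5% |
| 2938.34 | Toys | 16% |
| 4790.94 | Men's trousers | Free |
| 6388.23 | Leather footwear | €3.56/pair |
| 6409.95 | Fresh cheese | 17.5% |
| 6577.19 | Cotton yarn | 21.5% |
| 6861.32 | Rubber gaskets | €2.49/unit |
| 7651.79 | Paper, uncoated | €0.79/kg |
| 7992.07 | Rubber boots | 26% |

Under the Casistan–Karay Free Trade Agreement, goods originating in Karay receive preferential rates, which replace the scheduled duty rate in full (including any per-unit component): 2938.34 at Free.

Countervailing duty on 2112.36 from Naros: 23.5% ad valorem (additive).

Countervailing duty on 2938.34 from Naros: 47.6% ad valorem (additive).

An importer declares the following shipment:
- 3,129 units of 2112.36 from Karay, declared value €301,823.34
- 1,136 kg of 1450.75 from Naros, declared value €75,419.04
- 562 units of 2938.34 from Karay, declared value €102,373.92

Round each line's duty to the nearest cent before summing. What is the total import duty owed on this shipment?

€54,512.17

Line 1 (2112.36, Karay, 3,129 units, €301,823.34):
Base rate for 2112.36 is 15% + €1.03/unit.
Origin Karay is the FTA partner but 2112.36 is not on the preference list; base rate stands.
The additional-duty order on 2112.36 targets Naros, not Karay; it does not apply.
Duty = €301,823.34 × 15% + 3,129 × €1.03 = €48,496.37.
Line 2 (1450.75, Naros, 1,136 kg, €75,419.04):
Base rate for 1450.75 is 4% + €2.64/kg.
Duty = €75,419.04 × 4% + 1,136 × €2.64 = €6,015.80.
Line 3 (2938.34, Karay, 562 units, €102,373.92):
Base rate for 2938.34 is 16%.
Origin Karay qualifies under the Casistan–Karay agreement and 2938.34 is covered: preferential rate Free applies instead.
The additional-duty order on 2938.34 targets Naros, not Karay; it does not apply.
Duty = €102,373.92 × 0% = €0.00.
Total = €48,496.37 + €6,015.80 + €0.00 = €54,512.17.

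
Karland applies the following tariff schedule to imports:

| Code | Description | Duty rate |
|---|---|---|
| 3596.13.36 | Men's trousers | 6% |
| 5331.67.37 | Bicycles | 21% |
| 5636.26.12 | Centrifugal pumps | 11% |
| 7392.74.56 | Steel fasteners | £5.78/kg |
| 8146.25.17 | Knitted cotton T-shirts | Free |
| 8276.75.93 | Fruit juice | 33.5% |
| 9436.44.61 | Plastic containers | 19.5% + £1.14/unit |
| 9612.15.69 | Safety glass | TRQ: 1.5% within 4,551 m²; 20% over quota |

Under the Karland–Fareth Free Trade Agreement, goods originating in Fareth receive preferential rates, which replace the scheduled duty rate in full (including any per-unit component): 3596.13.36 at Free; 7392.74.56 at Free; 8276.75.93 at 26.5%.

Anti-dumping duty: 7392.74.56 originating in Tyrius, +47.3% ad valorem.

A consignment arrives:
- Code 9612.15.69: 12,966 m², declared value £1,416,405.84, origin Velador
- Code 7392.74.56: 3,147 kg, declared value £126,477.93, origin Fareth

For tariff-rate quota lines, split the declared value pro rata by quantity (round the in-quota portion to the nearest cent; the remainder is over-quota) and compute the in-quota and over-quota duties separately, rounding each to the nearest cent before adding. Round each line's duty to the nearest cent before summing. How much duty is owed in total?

Line 1 (9612.15.69, Velador, 12,966 m², £1,416,405.84):
Code 9612.15.69 is under a tariff-rate quota (threshold 4,551 m²). In-quota: 4,551 m² at 1.5%; over-quota: 8,415 m² at 20%.
Pro-rata value split: in-quota = £1,416,405.84 × 4,551/12,966 = £497,151.24; over-quota = £1,416,405.84 − £497,151.24 = £919,254.60.
In-quota duty = £497,151.24 × 1.5% = £7,457.27. Over-quota duty = £919,254.60 × 20% = £183,850.92.
Line duty = £7,457.27 + £183,850.92 = £191,308.19.
Line 2 (7392.74.56, Fareth, 3,147 kg, £126,477.93):
Base rate for 7392.74.56 is £5.78/kg.
Origin Fareth qualifies under the Karland–Fareth agreement and 7392.74.56 is covered: preferential rate Free applies instead.
The additional-duty order on 7392.74.56 targets Tyrius, not Fareth; it does not apply.
Duty = £126,477.93 × 0% = £0.00.
Total = £191,308.19 + £0.00 = £191,308.19.

£191,308.19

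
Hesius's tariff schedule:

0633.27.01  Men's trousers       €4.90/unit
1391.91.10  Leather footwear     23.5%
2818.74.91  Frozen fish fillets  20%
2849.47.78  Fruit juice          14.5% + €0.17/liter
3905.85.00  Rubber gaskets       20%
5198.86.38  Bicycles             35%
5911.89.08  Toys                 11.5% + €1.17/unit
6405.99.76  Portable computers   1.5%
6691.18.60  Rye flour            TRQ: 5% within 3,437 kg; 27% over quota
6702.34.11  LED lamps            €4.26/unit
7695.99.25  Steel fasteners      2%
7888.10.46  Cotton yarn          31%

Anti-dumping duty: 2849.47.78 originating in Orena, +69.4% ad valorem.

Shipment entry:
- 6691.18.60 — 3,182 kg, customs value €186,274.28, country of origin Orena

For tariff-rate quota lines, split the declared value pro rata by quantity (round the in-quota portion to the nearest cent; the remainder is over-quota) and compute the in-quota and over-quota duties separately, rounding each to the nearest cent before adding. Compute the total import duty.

Line 1 (6691.18.60, Orena, 3,182 kg, €186,274.28):
Code 6691.18.60 is under a tariff-rate quota (threshold 3,437 kg). Quantity 3,182 kg is within the quota, so the in-quota rate 5% applies to the full value.
Duty = €186,274.28 × 5% = €9,313.71.

€9,313.71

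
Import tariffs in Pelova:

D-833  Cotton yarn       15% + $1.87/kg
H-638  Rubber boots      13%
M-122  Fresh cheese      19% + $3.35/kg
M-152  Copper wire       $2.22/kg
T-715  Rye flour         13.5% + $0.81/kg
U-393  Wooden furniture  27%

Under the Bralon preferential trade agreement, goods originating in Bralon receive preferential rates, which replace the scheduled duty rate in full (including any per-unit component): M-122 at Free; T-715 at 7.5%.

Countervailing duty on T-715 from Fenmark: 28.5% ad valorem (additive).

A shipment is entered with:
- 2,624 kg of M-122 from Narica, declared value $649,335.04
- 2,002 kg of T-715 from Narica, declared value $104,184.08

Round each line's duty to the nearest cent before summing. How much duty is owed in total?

Line 1 (M-122, Narica, 2,624 kg, $649,335.04):
Base rate for M-122 is 19% + $3.35/kg.
M-122 has an FTA preferential rate, but origin Narica is not Bralon; base rate stands.
Duty = $649,335.04 × 19% + 2,624 × $3.35 = $132,164.06.
Line 2 (T-715, Narica, 2,002 kg, $104,184.08):
Base rate for T-715 is 13.5% + $0.81/kg.
T-715 has an FTA preferential rate, but origin Narica is not Bralon; base rate stands.
The additional-duty order on T-715 targets Fenmark, not Narica; it does not apply.
Duty = $104,184.08 × 13.5% + 2,002 × $0.81 = $15,686.47.
Total = $132,164.06 + $15,686.47 = $147,850.53.

$147,850.53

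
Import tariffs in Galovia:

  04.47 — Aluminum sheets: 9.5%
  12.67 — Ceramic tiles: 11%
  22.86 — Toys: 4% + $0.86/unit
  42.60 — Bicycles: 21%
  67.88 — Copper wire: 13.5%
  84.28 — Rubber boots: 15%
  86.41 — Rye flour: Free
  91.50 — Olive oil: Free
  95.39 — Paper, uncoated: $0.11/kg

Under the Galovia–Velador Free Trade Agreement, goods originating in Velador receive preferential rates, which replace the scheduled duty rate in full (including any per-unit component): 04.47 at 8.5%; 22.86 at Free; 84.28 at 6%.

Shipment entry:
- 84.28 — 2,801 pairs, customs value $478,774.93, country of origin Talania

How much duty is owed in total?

Line 1 (84.28, Talania, 2,801 pairs, $478,774.93):
Base rate for 84.28 is 15%.
84.28 has an FTA preferential rate, but origin Talania is not Velador; base rate stands.
Duty = $478,774.93 × 15% = $71,816.24.

$71,816.24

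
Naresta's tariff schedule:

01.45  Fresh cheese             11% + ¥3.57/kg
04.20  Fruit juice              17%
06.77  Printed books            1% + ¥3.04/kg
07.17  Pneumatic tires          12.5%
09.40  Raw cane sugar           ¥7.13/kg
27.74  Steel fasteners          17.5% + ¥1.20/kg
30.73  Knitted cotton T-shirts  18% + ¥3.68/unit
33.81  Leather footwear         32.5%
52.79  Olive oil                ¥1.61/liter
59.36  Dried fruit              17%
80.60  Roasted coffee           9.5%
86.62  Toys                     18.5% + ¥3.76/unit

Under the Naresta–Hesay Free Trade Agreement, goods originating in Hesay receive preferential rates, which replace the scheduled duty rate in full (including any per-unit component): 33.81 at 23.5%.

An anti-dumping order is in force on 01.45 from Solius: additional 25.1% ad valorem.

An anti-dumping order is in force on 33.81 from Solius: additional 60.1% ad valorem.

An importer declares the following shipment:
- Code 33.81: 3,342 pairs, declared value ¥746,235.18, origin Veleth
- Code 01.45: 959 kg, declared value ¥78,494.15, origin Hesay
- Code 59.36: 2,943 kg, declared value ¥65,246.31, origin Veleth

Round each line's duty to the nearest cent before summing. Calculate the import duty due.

Line 1 (33.81, Veleth, 3,342 pairs, ¥746,235.18):
Base rate for 33.81 is 32.5%.
33.81 has an FTA preferential rate, but origin Veleth is not Hesay; base rate stands.
The additional-duty order on 33.81 targets Solius, not Veleth; it does not apply.
Duty = ¥746,235.18 × 32.5% = ¥242,526.43.
Line 2 (01.45, Hesay, 959 kg, ¥78,494.15):
Base rate for 01.45 is 11% + ¥3.57/kg.
Origin Hesay is the FTA partner but 01.45 is not on the preference list; base rate stands.
The additional-duty order on 01.45 targets Solius, not Hesay; it does not apply.
Duty = ¥78,494.15 × 11% + 959 × ¥3.57 = ¥12,057.99.
Line 3 (59.36, Veleth, 2,943 kg, ¥65,246.31):
Base rate for 59.36 is 17%.
Duty = ¥65,246.31 × 17% = ¥11,091.87.
Total = ¥242,526.43 + ¥12,057.99 + ¥11,091.87 = ¥265,676.29.

¥265,676.29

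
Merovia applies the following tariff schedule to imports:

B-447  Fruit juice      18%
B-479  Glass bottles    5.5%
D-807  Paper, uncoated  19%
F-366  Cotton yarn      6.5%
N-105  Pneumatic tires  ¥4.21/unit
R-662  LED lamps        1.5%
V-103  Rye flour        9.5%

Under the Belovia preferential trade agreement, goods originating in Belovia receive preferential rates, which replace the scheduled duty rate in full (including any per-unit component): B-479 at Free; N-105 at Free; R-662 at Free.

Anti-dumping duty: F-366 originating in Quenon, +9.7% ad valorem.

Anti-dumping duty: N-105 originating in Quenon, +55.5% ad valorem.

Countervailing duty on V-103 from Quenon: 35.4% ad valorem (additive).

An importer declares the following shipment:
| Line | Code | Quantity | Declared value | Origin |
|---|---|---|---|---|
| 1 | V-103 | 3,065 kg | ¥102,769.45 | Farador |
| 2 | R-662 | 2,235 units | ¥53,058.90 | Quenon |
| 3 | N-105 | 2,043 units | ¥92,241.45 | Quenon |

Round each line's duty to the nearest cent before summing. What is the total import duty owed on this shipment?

¥70,354.01

Line 1 (V-103, Farador, 3,065 kg, ¥102,769.45):
Base rate for V-103 is 9.5%.
The additional-duty order on V-103 targets Quenon, not Farador; it does not apply.
Duty = ¥102,769.45 × 9.5% = ¥9,763.10.
Line 2 (R-662, Quenon, 2,235 units, ¥53,058.90):
Base rate for R-662 is 1.5%.
R-662 has an FTA preferential rate, but origin Quenon is not Belovia; base rate stands.
Duty = ¥53,058.90 × 1.5% = ¥795.88.
Line 3 (N-105, Quenon, 2,043 units, ¥92,241.45):
Base rate for N-105 is ¥4.21/unit.
N-105 has an FTA preferential rate, but origin Quenon is not Belovia; base rate stands.
Additional duty on N-105 from Quenon: +55.5% ad valorem. Applied ad valorem rate = 55.5%.
Duty = ¥92,241.45 × 55.5% + 2,043 × ¥4.21 = ¥59,795.03.
Total = ¥9,763.10 + ¥795.88 + ¥59,795.03 = ¥70,354.01.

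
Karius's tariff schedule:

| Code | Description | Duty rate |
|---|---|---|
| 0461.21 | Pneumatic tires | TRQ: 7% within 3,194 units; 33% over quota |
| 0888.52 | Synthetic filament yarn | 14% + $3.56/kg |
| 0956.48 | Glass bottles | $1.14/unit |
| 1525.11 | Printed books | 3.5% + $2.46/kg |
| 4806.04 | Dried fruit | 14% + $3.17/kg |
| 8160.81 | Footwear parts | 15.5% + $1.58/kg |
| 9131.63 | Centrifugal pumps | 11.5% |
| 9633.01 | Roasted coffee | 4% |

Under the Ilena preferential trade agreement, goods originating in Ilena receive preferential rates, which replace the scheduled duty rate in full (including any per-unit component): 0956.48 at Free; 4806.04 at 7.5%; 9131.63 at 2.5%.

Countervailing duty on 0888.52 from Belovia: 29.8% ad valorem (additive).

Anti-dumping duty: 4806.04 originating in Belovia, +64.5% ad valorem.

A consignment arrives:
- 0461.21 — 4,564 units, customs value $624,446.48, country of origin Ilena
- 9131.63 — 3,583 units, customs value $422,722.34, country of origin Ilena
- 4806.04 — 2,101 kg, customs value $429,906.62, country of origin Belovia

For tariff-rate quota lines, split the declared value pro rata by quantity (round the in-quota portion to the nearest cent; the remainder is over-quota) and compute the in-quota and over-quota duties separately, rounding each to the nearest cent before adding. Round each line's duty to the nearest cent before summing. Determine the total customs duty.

$447,151.47

Line 1 (0461.21, Ilena, 4,564 units, $624,446.48):
Code 0461.21 is under a tariff-rate quota (threshold 3,194 units). In-quota: 3,194 units at 7%; over-quota: 1,370 units at 33%.
Pro-rata value split: in-quota = $624,446.48 × 3,194/4,564 = $437,003.08; over-quota = $624,446.48 − $437,003.08 = $187,443.40.
In-quota duty = $437,003.08 × 7% = $30,590.22. Over-quota duty = $187,443.40 × 33% = $61,856.32.
Line duty = $30,590.22 + $61,856.32 = $92,446.54.
Line 2 (9131.63, Ilena, 3,583 units, $422,722.34):
Base rate for 9131.63 is 11.5%.
Origin Ilena qualifies under the Karius–Ilena agreement and 9131.63 is covered: preferential rate 2.5% applies instead.
Duty = $422,722.34 × 2.5% = $10,568.06.
Line 3 (4806.04, Belovia, 2,101 kg, $429,906.62):
Base rate for 4806.04 is 14% + $3.17/kg.
4806.04 has an FTA preferential rate, but origin Belovia is not Ilena; base rate stands.
Additional duty on 4806.04 from Belovia: +64.5%. Applied ad valorem rate: 14% + 64.5% = 78.5%.
Duty = $429,906.62 × 78.5% + 2,101 × $3.17 = $344,136.87.
Total = $92,446.54 + $10,568.06 + $344,136.87 = $447,151.47.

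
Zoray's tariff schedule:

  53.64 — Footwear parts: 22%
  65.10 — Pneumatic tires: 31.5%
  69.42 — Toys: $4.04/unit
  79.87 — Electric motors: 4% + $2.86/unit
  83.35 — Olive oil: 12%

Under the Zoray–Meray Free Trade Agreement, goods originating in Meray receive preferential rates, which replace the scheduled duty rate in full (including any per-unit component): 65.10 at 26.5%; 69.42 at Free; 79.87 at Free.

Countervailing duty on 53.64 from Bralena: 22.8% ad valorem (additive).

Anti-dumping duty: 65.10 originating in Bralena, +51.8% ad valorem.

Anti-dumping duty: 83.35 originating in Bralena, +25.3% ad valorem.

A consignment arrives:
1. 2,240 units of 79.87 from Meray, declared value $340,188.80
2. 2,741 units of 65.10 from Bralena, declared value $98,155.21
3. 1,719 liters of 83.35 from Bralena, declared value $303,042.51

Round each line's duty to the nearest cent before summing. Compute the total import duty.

$194,798.15

Line 1 (79.87, Meray, 2,240 units, $340,188.80):
Base rate for 79.87 is 4% + $2.86/unit.
Origin Meray qualifies under the Zoray–Meray agreement and 79.87 is covered: preferential rate Free applies instead.
Duty = $340,188.80 × 0% = $0.00.
Line 2 (65.10, Bralena, 2,741 units, $98,155.21):
Base rate for 65.10 is 31.5%.
65.10 has an FTA preferential rate, but origin Bralena is not Meray; base rate stands.
Additional duty on 65.10 from Bralena: +51.8%. Applied ad valorem rate: 31.5% + 51.8% = 83.3%.
Duty = $98,155.21 × 83.3% = $81,763.29.
Line 3 (83.35, Bralena, 1,719 liters, $303,042.51):
Base rate for 83.35 is 12%.
Additional duty on 83.35 from Bralena: +25.3%. Applied ad valorem rate: 12% + 25.3% = 37.3%.
Duty = $303,042.51 × 37.3% = $113,034.86.
Total = $0.00 + $81,763.29 + $113,034.86 = $194,798.15.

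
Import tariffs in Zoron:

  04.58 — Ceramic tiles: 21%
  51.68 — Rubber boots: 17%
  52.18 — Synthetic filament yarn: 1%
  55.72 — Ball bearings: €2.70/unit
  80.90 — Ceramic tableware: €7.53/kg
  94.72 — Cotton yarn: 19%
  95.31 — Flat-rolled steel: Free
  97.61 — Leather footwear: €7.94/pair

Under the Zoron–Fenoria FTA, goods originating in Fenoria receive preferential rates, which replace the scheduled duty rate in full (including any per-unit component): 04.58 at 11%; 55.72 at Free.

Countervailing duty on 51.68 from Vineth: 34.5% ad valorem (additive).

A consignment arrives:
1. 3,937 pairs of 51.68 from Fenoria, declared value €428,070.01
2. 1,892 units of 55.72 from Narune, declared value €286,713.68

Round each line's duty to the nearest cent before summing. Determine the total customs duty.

Line 1 (51.68, Fenoria, 3,937 pairs, €428,070.01):
Base rate for 51.68 is 17%.
Origin Fenoria is the FTA partner but 51.68 is not on the preference list; base rate stands.
The additional-duty order on 51.68 targets Vineth, not Fenoria; it does not apply.
Duty = €428,070.01 × 17% = €72,771.90.
Line 2 (55.72, Narune, 1,892 units, €286,713.68):
Base rate for 55.72 is €2.70/unit.
55.72 has an FTA preferential rate, but origin Narune is not Fenoria; base rate stands.
Duty = 1,892 × €2.70 = €5,108.40.
Total = €72,771.90 + €5,108.40 = €77,880.30.

€77,880.30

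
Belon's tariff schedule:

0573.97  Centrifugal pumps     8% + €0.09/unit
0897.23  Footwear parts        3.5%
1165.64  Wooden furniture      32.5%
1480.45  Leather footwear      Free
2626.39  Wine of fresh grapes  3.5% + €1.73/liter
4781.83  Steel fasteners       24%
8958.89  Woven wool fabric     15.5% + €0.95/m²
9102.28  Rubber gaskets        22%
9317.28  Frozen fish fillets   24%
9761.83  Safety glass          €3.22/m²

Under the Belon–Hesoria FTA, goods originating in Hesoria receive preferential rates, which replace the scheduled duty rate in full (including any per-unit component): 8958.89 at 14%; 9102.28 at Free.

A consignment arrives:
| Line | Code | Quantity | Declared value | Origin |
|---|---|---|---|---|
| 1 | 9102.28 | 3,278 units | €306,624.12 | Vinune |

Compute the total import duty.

€67,457.31

Line 1 (9102.28, Vinune, 3,278 units, €306,624.12):
Base rate for 9102.28 is 22%.
9102.28 has an FTA preferential rate, but origin Vinune is not Hesoria; base rate stands.
Duty = €306,624.12 × 22% = €67,457.31.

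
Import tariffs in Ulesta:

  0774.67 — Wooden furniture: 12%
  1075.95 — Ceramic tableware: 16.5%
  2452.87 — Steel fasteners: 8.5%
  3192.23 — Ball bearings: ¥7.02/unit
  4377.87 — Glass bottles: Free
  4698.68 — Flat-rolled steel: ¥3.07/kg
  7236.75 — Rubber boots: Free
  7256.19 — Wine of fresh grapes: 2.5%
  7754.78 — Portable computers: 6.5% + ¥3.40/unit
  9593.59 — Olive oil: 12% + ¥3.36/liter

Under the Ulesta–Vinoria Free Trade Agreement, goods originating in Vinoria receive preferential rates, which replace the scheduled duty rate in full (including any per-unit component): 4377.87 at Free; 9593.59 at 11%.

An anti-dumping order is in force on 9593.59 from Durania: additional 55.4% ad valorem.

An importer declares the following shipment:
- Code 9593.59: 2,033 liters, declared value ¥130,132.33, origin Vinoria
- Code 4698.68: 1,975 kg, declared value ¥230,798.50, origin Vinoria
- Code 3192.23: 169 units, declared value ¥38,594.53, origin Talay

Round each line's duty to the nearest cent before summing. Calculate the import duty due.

¥21,564.19

Line 1 (9593.59, Vinoria, 2,033 liters, ¥130,132.33):
Base rate for 9593.59 is 12% + ¥3.36/liter.
Origin Vinoria qualifies under the Ulesta–Vinoria agreement and 9593.59 is covered: preferential rate 11% applies instead.
The additional-duty order on 9593.59 targets Durania, not Vinoria; it does not apply.
Duty = ¥130,132.33 × 11% = ¥14,314.56.
Line 2 (4698.68, Vinoria, 1,975 kg, ¥230,798.50):
Base rate for 4698.68 is ¥3.07/kg.
Origin Vinoria is the FTA partner but 4698.68 is not on the preference list; base rate stands.
Duty = 1,975 × ¥3.07 = ¥6,063.25.
Line 3 (3192.23, Talay, 169 units, ¥38,594.53):
Base rate for 3192.23 is ¥7.02/unit.
Duty = 169 × ¥7.02 = ¥1,186.38.
Total = ¥14,314.56 + ¥6,063.25 + ¥1,186.38 = ¥21,564.19.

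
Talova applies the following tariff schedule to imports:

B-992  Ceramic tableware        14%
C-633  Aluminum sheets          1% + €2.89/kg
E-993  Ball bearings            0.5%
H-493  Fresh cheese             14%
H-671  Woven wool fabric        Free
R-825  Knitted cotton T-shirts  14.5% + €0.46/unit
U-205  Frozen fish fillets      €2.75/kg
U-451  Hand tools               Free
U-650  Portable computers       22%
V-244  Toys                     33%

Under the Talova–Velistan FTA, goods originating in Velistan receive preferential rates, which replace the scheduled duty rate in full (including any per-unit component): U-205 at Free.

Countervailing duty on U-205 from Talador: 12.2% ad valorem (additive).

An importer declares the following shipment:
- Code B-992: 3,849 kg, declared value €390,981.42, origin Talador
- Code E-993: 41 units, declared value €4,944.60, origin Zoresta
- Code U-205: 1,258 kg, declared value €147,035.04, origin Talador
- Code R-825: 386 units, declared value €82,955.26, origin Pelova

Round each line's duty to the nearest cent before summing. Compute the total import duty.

€88,365.96

Line 1 (B-992, Talador, 3,849 kg, €390,981.42):
Base rate for B-992 is 14%.
Duty = €390,981.42 × 14% = €54,737.40.
Line 2 (E-993, Zoresta, 41 units, €4,944.60):
Base rate for E-993 is 0.5%.
Duty = €4,944.60 × 0.5% = €24.72.
Line 3 (U-205, Talador, 1,258 kg, €147,035.04):
Base rate for U-205 is €2.75/kg.
U-205 has an FTA preferential rate, but origin Talador is not Velistan; base rate stands.
Additional duty on U-205 from Talador: +12.2% ad valorem. Applied ad valorem rate = 12.2%.
Duty = €147,035.04 × 12.2% + 1,258 × €2.75 = €21,397.77.
Line 4 (R-825, Pelova, 386 units, €82,955.26):
Base rate for R-825 is 14.5% + €0.46/unit.
Duty = €82,955.26 × 14.5% + 386 × €0.46 = €12,206.07.
Total = €54,737.40 + €24.72 + €21,397.77 + €12,206.07 = €88,365.96.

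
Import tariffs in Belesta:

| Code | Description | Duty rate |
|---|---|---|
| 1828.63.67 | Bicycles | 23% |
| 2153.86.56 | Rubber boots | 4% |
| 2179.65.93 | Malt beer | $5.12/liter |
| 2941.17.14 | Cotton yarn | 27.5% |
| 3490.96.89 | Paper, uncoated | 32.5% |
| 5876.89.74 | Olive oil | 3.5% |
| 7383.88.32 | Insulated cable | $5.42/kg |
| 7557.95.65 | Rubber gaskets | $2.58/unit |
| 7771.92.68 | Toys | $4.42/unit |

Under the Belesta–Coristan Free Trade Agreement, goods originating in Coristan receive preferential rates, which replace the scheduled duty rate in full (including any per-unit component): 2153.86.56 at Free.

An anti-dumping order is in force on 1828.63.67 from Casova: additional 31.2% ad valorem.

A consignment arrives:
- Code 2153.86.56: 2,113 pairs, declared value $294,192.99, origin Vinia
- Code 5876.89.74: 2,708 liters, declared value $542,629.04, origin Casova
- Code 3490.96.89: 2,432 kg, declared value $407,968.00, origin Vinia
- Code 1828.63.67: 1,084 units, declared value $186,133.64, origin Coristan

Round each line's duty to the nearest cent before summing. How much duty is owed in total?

$206,160.08

Line 1 (2153.86.56, Vinia, 2,113 pairs, $294,192.99):
Base rate for 2153.86.56 is 4%.
2153.86.56 has an FTA preferential rate, but origin Vinia is not Coristan; base rate stands.
Duty = $294,192.99 × 4% = $11,767.72.
Line 2 (5876.89.74, Casova, 2,708 liters, $542,629.04):
Base rate for 5876.89.74 is 3.5%.
Duty = $542,629.04 × 3.5% = $18,992.02.
Line 3 (3490.96.89, Vinia, 2,432 kg, $407,968.00):
Base rate for 3490.96.89 is 32.5%.
Duty = $407,968.00 × 32.5% = $132,589.60.
Line 4 (1828.63.67, Coristan, 1,084 units, $186,133.64):
Base rate for 1828.63.67 is 23%.
Origin Coristan is the FTA partner but 1828.63.67 is not on the preference list; base rate stands.
The additional-duty order on 1828.63.67 targets Casova, not Coristan; it does not apply.
Duty = $186,133.64 × 23% = $42,810.74.
Total = $11,767.72 + $18,992.02 + $132,589.60 + $42,810.74 = $206,160.08.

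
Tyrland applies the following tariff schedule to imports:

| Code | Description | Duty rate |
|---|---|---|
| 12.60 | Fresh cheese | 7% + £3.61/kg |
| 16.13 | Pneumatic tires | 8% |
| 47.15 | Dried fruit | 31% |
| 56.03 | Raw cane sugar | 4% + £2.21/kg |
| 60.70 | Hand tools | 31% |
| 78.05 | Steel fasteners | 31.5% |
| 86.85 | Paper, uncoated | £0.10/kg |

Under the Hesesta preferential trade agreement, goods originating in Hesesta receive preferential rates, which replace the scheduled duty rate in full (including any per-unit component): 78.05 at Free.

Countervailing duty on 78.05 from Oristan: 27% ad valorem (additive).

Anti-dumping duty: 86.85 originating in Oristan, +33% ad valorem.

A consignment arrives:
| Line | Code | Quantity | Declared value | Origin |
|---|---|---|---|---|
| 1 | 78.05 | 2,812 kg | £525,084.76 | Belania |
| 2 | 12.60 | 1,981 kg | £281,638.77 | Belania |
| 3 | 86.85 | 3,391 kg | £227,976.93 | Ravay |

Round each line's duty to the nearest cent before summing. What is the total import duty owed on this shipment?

£192,606.92

Line 1 (78.05, Belania, 2,812 kg, £525,084.76):
Base rate for 78.05 is 31.5%.
78.05 has an FTA preferential rate, but origin Belania is not Hesesta; base rate stands.
The additional-duty order on 78.05 targets Oristan, not Belania; it does not apply.
Duty = £525,084.76 × 31.5% = £165,401.70.
Line 2 (12.60, Belania, 1,981 kg, £281,638.77):
Base rate for 12.60 is 7% + £3.61/kg.
Duty = £281,638.77 × 7% + 1,981 × £3.61 = £26,866.12.
Line 3 (86.85, Ravay, 3,391 kg, £227,976.93):
Base rate for 86.85 is £0.10/kg.
The additional-duty order on 86.85 targets Oristan, not Ravay; it does not apply.
Duty = 3,391 × £0.10 = £339.10.
Total = £165,401.70 + £26,866.12 + £339.10 = £192,606.92.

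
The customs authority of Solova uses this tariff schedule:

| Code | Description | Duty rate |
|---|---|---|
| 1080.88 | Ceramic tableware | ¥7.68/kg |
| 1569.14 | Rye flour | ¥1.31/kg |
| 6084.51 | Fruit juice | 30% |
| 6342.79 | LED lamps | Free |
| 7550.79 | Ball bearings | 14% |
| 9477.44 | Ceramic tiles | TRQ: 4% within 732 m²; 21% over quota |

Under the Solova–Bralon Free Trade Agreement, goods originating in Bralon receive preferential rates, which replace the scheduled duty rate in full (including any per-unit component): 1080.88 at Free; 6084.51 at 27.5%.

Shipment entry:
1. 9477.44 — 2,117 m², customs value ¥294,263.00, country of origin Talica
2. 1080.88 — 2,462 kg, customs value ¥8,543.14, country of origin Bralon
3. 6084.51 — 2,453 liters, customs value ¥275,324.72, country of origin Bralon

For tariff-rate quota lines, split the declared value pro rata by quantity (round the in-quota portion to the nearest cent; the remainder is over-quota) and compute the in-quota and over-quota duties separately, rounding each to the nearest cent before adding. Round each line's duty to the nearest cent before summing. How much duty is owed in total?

Line 1 (9477.44, Talica, 2,117 m², ¥294,263.00):
Code 9477.44 is under a tariff-rate quota (threshold 732 m²). In-quota: 732 m² at 4%; over-quota: 1,385 m² at 21%.
Pro-rata value split: in-quota = ¥294,263.00 × 732/2,117 = ¥101,748.00; over-quota = ¥294,263.00 − ¥101,748.00 = ¥192,515.00.
In-quota duty = ¥101,748.00 × 4% = ¥4,069.92. Over-quota duty = ¥192,515.00 × 21% = ¥40,428.15.
Line duty = ¥4,069.92 + ¥40,428.15 = ¥44,498.07.
Line 2 (1080.88, Bralon, 2,462 kg, ¥8,543.14):
Base rate for 1080.88 is ¥7.68/kg.
Origin Bralon qualifies under the Solova–Bralon agreement and 1080.88 is covered: preferential rate Free applies instead.
Duty = ¥8,543.14 × 0% = ¥0.00.
Line 3 (6084.51, Bralon, 2,453 liters, ¥275,324.72):
Base rate for 6084.51 is 30%.
Origin Bralon qualifies under the Solova–Bralon agreement and 6084.51 is covered: preferential rate 27.5% applies instead.
Duty = ¥275,324.72 × 27.5% = ¥75,714.30.
Total = ¥44,498.07 + ¥0.00 + ¥75,714.30 = ¥120,212.37.

¥120,212.37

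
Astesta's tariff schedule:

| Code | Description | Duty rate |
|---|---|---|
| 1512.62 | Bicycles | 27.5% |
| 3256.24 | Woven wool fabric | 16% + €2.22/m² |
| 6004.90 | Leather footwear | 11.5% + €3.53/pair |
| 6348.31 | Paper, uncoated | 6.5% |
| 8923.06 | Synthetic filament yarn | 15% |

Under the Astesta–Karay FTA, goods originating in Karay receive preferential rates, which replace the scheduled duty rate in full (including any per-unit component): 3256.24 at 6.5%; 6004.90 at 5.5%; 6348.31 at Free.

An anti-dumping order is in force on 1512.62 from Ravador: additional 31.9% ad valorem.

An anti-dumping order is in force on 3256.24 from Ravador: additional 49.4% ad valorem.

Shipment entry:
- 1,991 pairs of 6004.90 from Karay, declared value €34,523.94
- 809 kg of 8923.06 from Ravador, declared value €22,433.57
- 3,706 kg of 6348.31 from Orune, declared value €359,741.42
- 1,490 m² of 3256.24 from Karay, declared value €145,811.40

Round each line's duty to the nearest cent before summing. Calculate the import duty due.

Line 1 (6004.90, Karay, 1,991 pairs, €34,523.94):
Base rate for 6004.90 is 11.5% + €3.53/pair.
Origin Karay qualifies under the Astesta–Karay agreement and 6004.90 is covered: preferential rate 5.5% applies instead.
Duty = €34,523.94 × 5.5% = €1,898.82.
Line 2 (8923.06, Ravador, 809 kg, €22,433.57):
Base rate for 8923.06 is 15%.
Duty = €22,433.57 × 15% = €3,365.04.
Line 3 (6348.31, Orune, 3,706 kg, €359,741.42):
Base rate for 6348.31 is 6.5%.
6348.31 has an FTA preferential rate, but origin Orune is not Karay; base rate stands.
Duty = €359,741.42 × 6.5% = €23,383.19.
Line 4 (3256.24, Karay, 1,490 m², €145,811.40):
Base rate for 3256.24 is 16% + €2.22/m².
Origin Karay qualifies under the Astesta–Karay agreement and 3256.24 is covered: preferential rate 6.5% applies instead.
The additional-duty order on 3256.24 targets Ravador, not Karay; it does not apply.
Duty = €145,811.40 × 6.5% = €9,477.74.
Total = €1,898.82 + €3,365.04 + €23,383.19 + €9,477.74 = €38,124.79.

€38,124.79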